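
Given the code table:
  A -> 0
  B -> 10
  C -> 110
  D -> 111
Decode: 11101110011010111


Decoding:
111 -> D
0 -> A
111 -> D
0 -> A
0 -> A
110 -> C
10 -> B
111 -> D


Result: DADAACBD


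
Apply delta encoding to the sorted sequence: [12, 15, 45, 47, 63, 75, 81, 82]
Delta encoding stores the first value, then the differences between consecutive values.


First value: 12
Deltas:
  15 - 12 = 3
  45 - 15 = 30
  47 - 45 = 2
  63 - 47 = 16
  75 - 63 = 12
  81 - 75 = 6
  82 - 81 = 1


Delta encoded: [12, 3, 30, 2, 16, 12, 6, 1]


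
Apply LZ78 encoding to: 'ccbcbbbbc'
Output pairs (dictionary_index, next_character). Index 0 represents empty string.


LZ78 encoding steps:
Dictionary: {0: ''}
Step 1: w='' (idx 0), next='c' -> output (0, 'c'), add 'c' as idx 1
Step 2: w='c' (idx 1), next='b' -> output (1, 'b'), add 'cb' as idx 2
Step 3: w='cb' (idx 2), next='b' -> output (2, 'b'), add 'cbb' as idx 3
Step 4: w='' (idx 0), next='b' -> output (0, 'b'), add 'b' as idx 4
Step 5: w='b' (idx 4), next='c' -> output (4, 'c'), add 'bc' as idx 5


Encoded: [(0, 'c'), (1, 'b'), (2, 'b'), (0, 'b'), (4, 'c')]


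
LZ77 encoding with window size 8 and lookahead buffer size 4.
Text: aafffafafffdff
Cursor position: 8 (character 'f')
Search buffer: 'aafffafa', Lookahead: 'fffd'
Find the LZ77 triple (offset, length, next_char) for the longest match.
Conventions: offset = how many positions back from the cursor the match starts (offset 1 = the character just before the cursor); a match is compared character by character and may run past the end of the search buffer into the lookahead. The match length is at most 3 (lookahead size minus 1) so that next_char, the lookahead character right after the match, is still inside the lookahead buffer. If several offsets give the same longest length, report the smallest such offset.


Try each offset into the search buffer:
  offset=1 (pos 7, char 'a'): match length 0
  offset=2 (pos 6, char 'f'): match length 1
  offset=3 (pos 5, char 'a'): match length 0
  offset=4 (pos 4, char 'f'): match length 1
  offset=5 (pos 3, char 'f'): match length 2
  offset=6 (pos 2, char 'f'): match length 3
  offset=7 (pos 1, char 'a'): match length 0
  offset=8 (pos 0, char 'a'): match length 0
Longest match has length 3 at offset 6.
next_char = character at position 8 + 3 = 11 -> 'd'

Best match: offset=6, length=3 (matching 'fff' starting at position 2)
LZ77 triple: (6, 3, 'd')


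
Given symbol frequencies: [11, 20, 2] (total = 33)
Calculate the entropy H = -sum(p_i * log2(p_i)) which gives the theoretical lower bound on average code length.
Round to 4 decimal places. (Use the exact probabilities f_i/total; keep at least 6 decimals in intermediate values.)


Per-symbol terms -p_i * log2(p_i) with p_i = f_i/33:
  p = 11/33 = 0.333333: log2(p) = -1.584963, -p*log2(p) = 0.528321
  p = 20/33 = 0.606061: log2(p) = -0.722466, -p*log2(p) = 0.437858
  p = 2/33 = 0.060606: log2(p) = -4.044394, -p*log2(p) = 0.245115
H = 0.528321 + 0.437858 + 0.245115 = 1.211294

H = 1.2113 bits/symbol


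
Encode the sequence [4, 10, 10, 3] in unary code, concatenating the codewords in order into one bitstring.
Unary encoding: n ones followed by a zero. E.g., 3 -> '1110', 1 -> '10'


Encode each number as n ones followed by a terminating 0:
  4 -> 11110 (5 bits)
  10 -> 11111111110 (11 bits)
  10 -> 11111111110 (11 bits)
  3 -> 1110 (4 bits)
Total length = 5 + 11 + 11 + 4 = 31 bits.

Unary([4, 10, 10, 3]) = 1111011111111110111111111101110 (31 bits)


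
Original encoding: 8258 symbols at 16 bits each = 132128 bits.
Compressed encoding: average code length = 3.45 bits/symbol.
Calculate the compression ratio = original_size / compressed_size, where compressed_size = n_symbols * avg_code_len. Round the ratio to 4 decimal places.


original_size = n_symbols * orig_bits = 8258 * 16 = 132128 bits
compressed_size = n_symbols * avg_code_len = 8258 * 3.45 = 28490.1 bits
ratio = original_size / compressed_size = 132128 / 28490.1 = 4.6377

Compression ratio = 4.6377


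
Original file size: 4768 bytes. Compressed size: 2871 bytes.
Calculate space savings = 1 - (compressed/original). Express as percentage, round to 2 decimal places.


ratio = compressed/original = 2871/4768 = 0.602139
savings = 1 - ratio = 1 - 0.602139 = 0.397861
as a percentage: 0.397861 * 100 = 39.79%

Space savings = 1 - 2871/4768 = 39.79%


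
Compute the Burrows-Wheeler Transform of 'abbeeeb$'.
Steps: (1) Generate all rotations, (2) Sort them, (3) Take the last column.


Rotations (sorted):
  0: $abbeeeb -> last char: b
  1: abbeeeb$ -> last char: $
  2: b$abbeee -> last char: e
  3: bbeeeb$a -> last char: a
  4: beeeb$ab -> last char: b
  5: eb$abbee -> last char: e
  6: eeb$abbe -> last char: e
  7: eeeb$abb -> last char: b


BWT = b$eabeeb


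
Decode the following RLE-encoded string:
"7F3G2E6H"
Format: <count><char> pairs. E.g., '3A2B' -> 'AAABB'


Expanding each <count><char> pair:
  7F -> 'FFFFFFF'
  3G -> 'GGG'
  2E -> 'EE'
  6H -> 'HHHHHH'

Decoded = FFFFFFFGGGEEHHHHHH


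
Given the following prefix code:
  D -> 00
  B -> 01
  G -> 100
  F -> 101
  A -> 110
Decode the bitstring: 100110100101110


Decoding step by step:
Bits 100 -> G
Bits 110 -> A
Bits 100 -> G
Bits 101 -> F
Bits 110 -> A


Decoded message: GAGFA


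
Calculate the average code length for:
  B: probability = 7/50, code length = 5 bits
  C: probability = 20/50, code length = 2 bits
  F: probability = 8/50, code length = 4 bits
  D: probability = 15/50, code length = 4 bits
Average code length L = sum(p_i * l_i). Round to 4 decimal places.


Weighted contributions p_i * l_i:
  B: (7/50) * 5 = 35/50
  C: (20/50) * 2 = 40/50
  F: (8/50) * 4 = 32/50
  D: (15/50) * 4 = 60/50
Sum = (35 + 40 + 32 + 60)/50 = 167/50

L = 167/50 = 3.3400 bits/symbol


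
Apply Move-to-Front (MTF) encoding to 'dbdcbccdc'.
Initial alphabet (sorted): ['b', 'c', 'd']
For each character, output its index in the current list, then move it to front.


MTF encoding:
'd': index 2 in ['b', 'c', 'd'] -> ['d', 'b', 'c']
'b': index 1 in ['d', 'b', 'c'] -> ['b', 'd', 'c']
'd': index 1 in ['b', 'd', 'c'] -> ['d', 'b', 'c']
'c': index 2 in ['d', 'b', 'c'] -> ['c', 'd', 'b']
'b': index 2 in ['c', 'd', 'b'] -> ['b', 'c', 'd']
'c': index 1 in ['b', 'c', 'd'] -> ['c', 'b', 'd']
'c': index 0 in ['c', 'b', 'd'] -> ['c', 'b', 'd']
'd': index 2 in ['c', 'b', 'd'] -> ['d', 'c', 'b']
'c': index 1 in ['d', 'c', 'b'] -> ['c', 'd', 'b']


Output: [2, 1, 1, 2, 2, 1, 0, 2, 1]


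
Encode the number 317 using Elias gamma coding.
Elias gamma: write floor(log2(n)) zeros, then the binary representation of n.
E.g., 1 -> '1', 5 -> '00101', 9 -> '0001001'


num_bits = floor(log2(317)) + 1 = 9
leading_zeros = num_bits - 1 = 8
binary(317) = 100111101

Elias gamma(317) = '00000000' + '100111101' = 00000000100111101 (17 bits)


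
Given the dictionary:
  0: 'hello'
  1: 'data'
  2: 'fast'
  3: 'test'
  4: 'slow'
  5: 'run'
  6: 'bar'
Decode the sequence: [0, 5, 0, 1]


Look up each index in the dictionary:
  0 -> 'hello'
  5 -> 'run'
  0 -> 'hello'
  1 -> 'data'

Decoded: "hello run hello data"


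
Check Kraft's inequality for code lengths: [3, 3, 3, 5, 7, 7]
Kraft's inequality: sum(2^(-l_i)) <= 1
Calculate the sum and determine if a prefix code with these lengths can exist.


Sum = 2^(-3) + 2^(-3) + 2^(-3) + 2^(-5) + 2^(-7) + 2^(-7)
    = 0.125 + 0.125 + 0.125 + 0.03125 + 0.0078125 + 0.0078125
    = 54/128 = 0.421875
Since 0.421875 <= 1, Kraft's inequality IS satisfied.
A prefix code with these lengths CAN exist.

Kraft sum = 0.421875. Satisfied.


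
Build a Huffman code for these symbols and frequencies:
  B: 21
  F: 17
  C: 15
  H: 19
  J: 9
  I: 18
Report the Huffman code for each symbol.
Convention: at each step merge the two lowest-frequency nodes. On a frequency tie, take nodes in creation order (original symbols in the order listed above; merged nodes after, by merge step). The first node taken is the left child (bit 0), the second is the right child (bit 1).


Huffman tree construction:
Step 1: Merge J(9) + C(15) = 24
Step 2: Merge F(17) + I(18) = 35
Step 3: Merge H(19) + B(21) = 40
Step 4: Merge (J+C)(24) + (F+I)(35) = 59
Step 5: Merge (H+B)(40) + ((J+C)+(F+I))(59) = 99
Read each symbol's code off the tree from the root (left child = 0, right child = 1).

Codes:
  B: 01 (length 2)
  F: 110 (length 3)
  C: 101 (length 3)
  H: 00 (length 2)
  J: 100 (length 3)
  I: 111 (length 3)
Average code length: 257/99 = 2.5960 bits/symbol


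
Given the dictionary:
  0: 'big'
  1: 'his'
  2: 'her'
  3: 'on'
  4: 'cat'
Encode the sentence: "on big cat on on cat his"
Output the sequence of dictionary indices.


Look up each word in the dictionary:
  'on' -> 3
  'big' -> 0
  'cat' -> 4
  'on' -> 3
  'on' -> 3
  'cat' -> 4
  'his' -> 1

Encoded: [3, 0, 4, 3, 3, 4, 1]


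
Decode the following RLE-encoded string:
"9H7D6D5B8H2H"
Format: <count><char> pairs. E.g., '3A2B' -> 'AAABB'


Expanding each <count><char> pair:
  9H -> 'HHHHHHHHH'
  7D -> 'DDDDDDD'
  6D -> 'DDDDDD'
  5B -> 'BBBBB'
  8H -> 'HHHHHHHH'
  2H -> 'HH'

Decoded = HHHHHHHHHDDDDDDDDDDDDDBBBBBHHHHHHHHHH


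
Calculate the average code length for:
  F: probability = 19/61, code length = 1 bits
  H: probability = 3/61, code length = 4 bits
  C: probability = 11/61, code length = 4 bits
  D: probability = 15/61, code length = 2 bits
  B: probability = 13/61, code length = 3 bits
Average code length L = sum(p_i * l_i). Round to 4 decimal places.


Weighted contributions p_i * l_i:
  F: (19/61) * 1 = 19/61
  H: (3/61) * 4 = 12/61
  C: (11/61) * 4 = 44/61
  D: (15/61) * 2 = 30/61
  B: (13/61) * 3 = 39/61
Sum = (19 + 12 + 44 + 30 + 39)/61 = 144/61

L = 144/61 = 2.3607 bits/symbol


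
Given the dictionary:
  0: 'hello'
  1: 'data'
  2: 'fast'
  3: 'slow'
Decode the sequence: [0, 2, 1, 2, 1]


Look up each index in the dictionary:
  0 -> 'hello'
  2 -> 'fast'
  1 -> 'data'
  2 -> 'fast'
  1 -> 'data'

Decoded: "hello fast data fast data"


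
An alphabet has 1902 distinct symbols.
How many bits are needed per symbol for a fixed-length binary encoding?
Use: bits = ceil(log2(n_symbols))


log2(1902) = 10.8933
Bracket: 2^10 = 1024 < 1902 <= 2^11 = 2048
So ceil(log2(1902)) = 11

bits = ceil(log2(1902)) = ceil(10.8933) = 11 bits


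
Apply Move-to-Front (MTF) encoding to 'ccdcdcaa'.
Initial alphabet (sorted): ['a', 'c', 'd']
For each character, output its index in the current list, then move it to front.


MTF encoding:
'c': index 1 in ['a', 'c', 'd'] -> ['c', 'a', 'd']
'c': index 0 in ['c', 'a', 'd'] -> ['c', 'a', 'd']
'd': index 2 in ['c', 'a', 'd'] -> ['d', 'c', 'a']
'c': index 1 in ['d', 'c', 'a'] -> ['c', 'd', 'a']
'd': index 1 in ['c', 'd', 'a'] -> ['d', 'c', 'a']
'c': index 1 in ['d', 'c', 'a'] -> ['c', 'd', 'a']
'a': index 2 in ['c', 'd', 'a'] -> ['a', 'c', 'd']
'a': index 0 in ['a', 'c', 'd'] -> ['a', 'c', 'd']


Output: [1, 0, 2, 1, 1, 1, 2, 0]


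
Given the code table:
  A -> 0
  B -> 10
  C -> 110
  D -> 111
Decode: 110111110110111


Decoding:
110 -> C
111 -> D
110 -> C
110 -> C
111 -> D


Result: CDCCD


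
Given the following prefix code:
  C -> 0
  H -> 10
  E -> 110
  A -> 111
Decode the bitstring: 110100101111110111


Decoding step by step:
Bits 110 -> E
Bits 10 -> H
Bits 0 -> C
Bits 10 -> H
Bits 111 -> A
Bits 111 -> A
Bits 0 -> C
Bits 111 -> A


Decoded message: EHCHAACA


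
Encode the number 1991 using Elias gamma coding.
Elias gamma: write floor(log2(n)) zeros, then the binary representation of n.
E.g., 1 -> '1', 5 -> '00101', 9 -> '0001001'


num_bits = floor(log2(1991)) + 1 = 11
leading_zeros = num_bits - 1 = 10
binary(1991) = 11111000111

Elias gamma(1991) = '0000000000' + '11111000111' = 000000000011111000111 (21 bits)


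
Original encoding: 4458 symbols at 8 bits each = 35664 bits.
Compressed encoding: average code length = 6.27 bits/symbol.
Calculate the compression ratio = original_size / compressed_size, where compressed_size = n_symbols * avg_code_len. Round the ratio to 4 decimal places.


original_size = n_symbols * orig_bits = 4458 * 8 = 35664 bits
compressed_size = n_symbols * avg_code_len = 4458 * 6.27 = 27951.66 bits
ratio = original_size / compressed_size = 35664 / 27951.66 = 1.2759

Compression ratio = 1.2759


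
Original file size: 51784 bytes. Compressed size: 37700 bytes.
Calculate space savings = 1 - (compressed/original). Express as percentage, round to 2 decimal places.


ratio = compressed/original = 37700/51784 = 0.728024
savings = 1 - ratio = 1 - 0.728024 = 0.271976
as a percentage: 0.271976 * 100 = 27.2%

Space savings = 1 - 37700/51784 = 27.2%


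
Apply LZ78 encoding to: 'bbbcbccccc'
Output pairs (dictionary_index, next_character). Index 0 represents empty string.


LZ78 encoding steps:
Dictionary: {0: ''}
Step 1: w='' (idx 0), next='b' -> output (0, 'b'), add 'b' as idx 1
Step 2: w='b' (idx 1), next='b' -> output (1, 'b'), add 'bb' as idx 2
Step 3: w='' (idx 0), next='c' -> output (0, 'c'), add 'c' as idx 3
Step 4: w='b' (idx 1), next='c' -> output (1, 'c'), add 'bc' as idx 4
Step 5: w='c' (idx 3), next='c' -> output (3, 'c'), add 'cc' as idx 5
Step 6: w='cc' (idx 5), end of input -> output (5, '')


Encoded: [(0, 'b'), (1, 'b'), (0, 'c'), (1, 'c'), (3, 'c'), (5, '')]


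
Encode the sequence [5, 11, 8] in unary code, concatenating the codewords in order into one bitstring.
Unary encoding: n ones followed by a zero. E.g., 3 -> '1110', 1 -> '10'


Encode each number as n ones followed by a terminating 0:
  5 -> 111110 (6 bits)
  11 -> 111111111110 (12 bits)
  8 -> 111111110 (9 bits)
Total length = 6 + 12 + 9 = 27 bits.

Unary([5, 11, 8]) = 111110111111111110111111110 (27 bits)


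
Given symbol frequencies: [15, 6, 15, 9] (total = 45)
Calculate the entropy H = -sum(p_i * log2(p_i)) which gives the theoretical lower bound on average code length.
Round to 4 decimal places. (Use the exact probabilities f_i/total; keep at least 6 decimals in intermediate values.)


Per-symbol terms -p_i * log2(p_i) with p_i = f_i/45:
  p = 15/45 = 0.333333: log2(p) = -1.584963, -p*log2(p) = 0.528321
  p = 6/45 = 0.133333: log2(p) = -2.906891, -p*log2(p) = 0.387585
  p = 15/45 = 0.333333: log2(p) = -1.584963, -p*log2(p) = 0.528321
  p = 9/45 = 0.200000: log2(p) = -2.321928, -p*log2(p) = 0.464386
H = 0.528321 + 0.387585 + 0.528321 + 0.464386 = 1.908613

H = 1.9086 bits/symbol


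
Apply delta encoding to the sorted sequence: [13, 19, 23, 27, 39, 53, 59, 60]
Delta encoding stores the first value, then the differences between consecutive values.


First value: 13
Deltas:
  19 - 13 = 6
  23 - 19 = 4
  27 - 23 = 4
  39 - 27 = 12
  53 - 39 = 14
  59 - 53 = 6
  60 - 59 = 1


Delta encoded: [13, 6, 4, 4, 12, 14, 6, 1]


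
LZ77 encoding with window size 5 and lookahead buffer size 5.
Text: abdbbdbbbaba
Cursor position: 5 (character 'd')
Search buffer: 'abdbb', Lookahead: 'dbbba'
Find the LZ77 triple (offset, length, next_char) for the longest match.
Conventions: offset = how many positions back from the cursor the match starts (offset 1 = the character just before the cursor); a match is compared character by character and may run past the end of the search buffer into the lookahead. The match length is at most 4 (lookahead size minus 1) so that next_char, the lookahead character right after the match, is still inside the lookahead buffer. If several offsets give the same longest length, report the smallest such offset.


Try each offset into the search buffer:
  offset=1 (pos 4, char 'b'): match length 0
  offset=2 (pos 3, char 'b'): match length 0
  offset=3 (pos 2, char 'd'): match length 3
  offset=4 (pos 1, char 'b'): match length 0
  offset=5 (pos 0, char 'a'): match length 0
Longest match has length 3 at offset 3.
next_char = character at position 5 + 3 = 8 -> 'b'

Best match: offset=3, length=3 (matching 'dbb' starting at position 2)
LZ77 triple: (3, 3, 'b')


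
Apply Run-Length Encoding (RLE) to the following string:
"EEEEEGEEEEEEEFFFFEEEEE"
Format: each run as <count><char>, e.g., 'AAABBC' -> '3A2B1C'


Scanning runs left to right:
  i=0: run of 'E' x 5 -> '5E'
  i=5: run of 'G' x 1 -> '1G'
  i=6: run of 'E' x 7 -> '7E'
  i=13: run of 'F' x 4 -> '4F'
  i=17: run of 'E' x 5 -> '5E'

RLE = 5E1G7E4F5E


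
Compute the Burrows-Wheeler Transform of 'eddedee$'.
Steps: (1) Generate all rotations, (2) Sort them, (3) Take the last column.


Rotations (sorted):
  0: $eddedee -> last char: e
  1: ddedee$e -> last char: e
  2: dedee$ed -> last char: d
  3: dee$edde -> last char: e
  4: e$eddede -> last char: e
  5: eddedee$ -> last char: $
  6: edee$edd -> last char: d
  7: ee$edded -> last char: d


BWT = eedee$dd


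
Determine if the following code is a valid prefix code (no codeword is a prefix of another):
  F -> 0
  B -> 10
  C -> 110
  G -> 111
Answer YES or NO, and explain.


Checking each pair (does one codeword prefix another?):
  F='0' vs B='10': no prefix
  F='0' vs C='110': no prefix
  F='0' vs G='111': no prefix
  B='10' vs F='0': no prefix
  B='10' vs C='110': no prefix
  B='10' vs G='111': no prefix
  C='110' vs F='0': no prefix
  C='110' vs B='10': no prefix
  C='110' vs G='111': no prefix
  G='111' vs F='0': no prefix
  G='111' vs B='10': no prefix
  G='111' vs C='110': no prefix
No violation found over all pairs.

YES -- this is a valid prefix code. No codeword is a prefix of any other codeword.


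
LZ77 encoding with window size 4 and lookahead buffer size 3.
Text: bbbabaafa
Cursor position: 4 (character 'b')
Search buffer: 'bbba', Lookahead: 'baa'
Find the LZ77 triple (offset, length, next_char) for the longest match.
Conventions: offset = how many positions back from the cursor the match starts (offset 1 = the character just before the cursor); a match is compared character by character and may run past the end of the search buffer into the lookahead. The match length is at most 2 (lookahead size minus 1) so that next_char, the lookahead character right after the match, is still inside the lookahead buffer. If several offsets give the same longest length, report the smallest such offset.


Try each offset into the search buffer:
  offset=1 (pos 3, char 'a'): match length 0
  offset=2 (pos 2, char 'b'): match length 2
  offset=3 (pos 1, char 'b'): match length 1
  offset=4 (pos 0, char 'b'): match length 1
Longest match has length 2 at offset 2.
next_char = character at position 4 + 2 = 6 -> 'a'

Best match: offset=2, length=2 (matching 'ba' starting at position 2)
LZ77 triple: (2, 2, 'a')


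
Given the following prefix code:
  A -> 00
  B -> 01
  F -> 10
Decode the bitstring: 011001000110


Decoding step by step:
Bits 01 -> B
Bits 10 -> F
Bits 01 -> B
Bits 00 -> A
Bits 01 -> B
Bits 10 -> F


Decoded message: BFBABF


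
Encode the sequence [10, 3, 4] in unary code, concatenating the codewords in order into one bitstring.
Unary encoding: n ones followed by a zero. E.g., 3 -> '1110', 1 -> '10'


Encode each number as n ones followed by a terminating 0:
  10 -> 11111111110 (11 bits)
  3 -> 1110 (4 bits)
  4 -> 11110 (5 bits)
Total length = 11 + 4 + 5 = 20 bits.

Unary([10, 3, 4]) = 11111111110111011110 (20 bits)


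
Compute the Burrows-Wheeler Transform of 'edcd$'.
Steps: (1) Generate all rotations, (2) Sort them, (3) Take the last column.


Rotations (sorted):
  0: $edcd -> last char: d
  1: cd$ed -> last char: d
  2: d$edc -> last char: c
  3: dcd$e -> last char: e
  4: edcd$ -> last char: $


BWT = ddce$


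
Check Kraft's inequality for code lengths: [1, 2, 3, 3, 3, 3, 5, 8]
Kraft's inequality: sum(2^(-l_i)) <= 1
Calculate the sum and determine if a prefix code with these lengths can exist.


Sum = 2^(-1) + 2^(-2) + 2^(-3) + 2^(-3) + 2^(-3) + 2^(-3) + 2^(-5) + 2^(-8)
    = 0.5 + 0.25 + 0.125 + 0.125 + 0.125 + 0.125 + 0.03125 + 0.00390625
    = 329/256 = 1.28515625
Since 1.28515625 > 1, Kraft's inequality is NOT satisfied.
A prefix code with these lengths CANNOT exist.

Kraft sum = 1.28515625. Not satisfied.


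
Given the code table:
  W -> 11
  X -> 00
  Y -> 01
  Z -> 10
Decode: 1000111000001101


Decoding:
10 -> Z
00 -> X
11 -> W
10 -> Z
00 -> X
00 -> X
11 -> W
01 -> Y


Result: ZXWZXXWY


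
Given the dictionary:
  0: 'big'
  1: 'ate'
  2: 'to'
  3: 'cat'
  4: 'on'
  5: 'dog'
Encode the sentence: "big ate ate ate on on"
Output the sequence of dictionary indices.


Look up each word in the dictionary:
  'big' -> 0
  'ate' -> 1
  'ate' -> 1
  'ate' -> 1
  'on' -> 4
  'on' -> 4

Encoded: [0, 1, 1, 1, 4, 4]


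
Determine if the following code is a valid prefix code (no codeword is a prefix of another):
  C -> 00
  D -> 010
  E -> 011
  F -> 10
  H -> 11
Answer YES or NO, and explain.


Checking each pair (does one codeword prefix another?):
  C='00' vs D='010': no prefix
  C='00' vs E='011': no prefix
  C='00' vs F='10': no prefix
  C='00' vs H='11': no prefix
  D='010' vs C='00': no prefix
  D='010' vs E='011': no prefix
  D='010' vs F='10': no prefix
  D='010' vs H='11': no prefix
  E='011' vs C='00': no prefix
  E='011' vs D='010': no prefix
  E='011' vs F='10': no prefix
  E='011' vs H='11': no prefix
  F='10' vs C='00': no prefix
  F='10' vs D='010': no prefix
  F='10' vs E='011': no prefix
  F='10' vs H='11': no prefix
  H='11' vs C='00': no prefix
  H='11' vs D='010': no prefix
  H='11' vs E='011': no prefix
  H='11' vs F='10': no prefix
No violation found over all pairs.

YES -- this is a valid prefix code. No codeword is a prefix of any other codeword.


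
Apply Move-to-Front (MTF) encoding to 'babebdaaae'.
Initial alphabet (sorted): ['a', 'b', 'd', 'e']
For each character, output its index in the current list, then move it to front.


MTF encoding:
'b': index 1 in ['a', 'b', 'd', 'e'] -> ['b', 'a', 'd', 'e']
'a': index 1 in ['b', 'a', 'd', 'e'] -> ['a', 'b', 'd', 'e']
'b': index 1 in ['a', 'b', 'd', 'e'] -> ['b', 'a', 'd', 'e']
'e': index 3 in ['b', 'a', 'd', 'e'] -> ['e', 'b', 'a', 'd']
'b': index 1 in ['e', 'b', 'a', 'd'] -> ['b', 'e', 'a', 'd']
'd': index 3 in ['b', 'e', 'a', 'd'] -> ['d', 'b', 'e', 'a']
'a': index 3 in ['d', 'b', 'e', 'a'] -> ['a', 'd', 'b', 'e']
'a': index 0 in ['a', 'd', 'b', 'e'] -> ['a', 'd', 'b', 'e']
'a': index 0 in ['a', 'd', 'b', 'e'] -> ['a', 'd', 'b', 'e']
'e': index 3 in ['a', 'd', 'b', 'e'] -> ['e', 'a', 'd', 'b']


Output: [1, 1, 1, 3, 1, 3, 3, 0, 0, 3]


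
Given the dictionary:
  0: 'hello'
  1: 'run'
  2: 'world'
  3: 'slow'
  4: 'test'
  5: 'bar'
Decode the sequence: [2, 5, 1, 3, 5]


Look up each index in the dictionary:
  2 -> 'world'
  5 -> 'bar'
  1 -> 'run'
  3 -> 'slow'
  5 -> 'bar'

Decoded: "world bar run slow bar"


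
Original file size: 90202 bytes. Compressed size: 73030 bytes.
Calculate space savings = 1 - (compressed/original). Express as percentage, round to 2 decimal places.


ratio = compressed/original = 73030/90202 = 0.809627
savings = 1 - ratio = 1 - 0.809627 = 0.190373
as a percentage: 0.190373 * 100 = 19.04%

Space savings = 1 - 73030/90202 = 19.04%


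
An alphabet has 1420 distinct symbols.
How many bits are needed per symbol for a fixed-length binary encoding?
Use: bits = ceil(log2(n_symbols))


log2(1420) = 10.4717
Bracket: 2^10 = 1024 < 1420 <= 2^11 = 2048
So ceil(log2(1420)) = 11

bits = ceil(log2(1420)) = ceil(10.4717) = 11 bits


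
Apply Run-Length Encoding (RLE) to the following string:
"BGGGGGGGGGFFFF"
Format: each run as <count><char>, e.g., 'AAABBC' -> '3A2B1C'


Scanning runs left to right:
  i=0: run of 'B' x 1 -> '1B'
  i=1: run of 'G' x 9 -> '9G'
  i=10: run of 'F' x 4 -> '4F'

RLE = 1B9G4F


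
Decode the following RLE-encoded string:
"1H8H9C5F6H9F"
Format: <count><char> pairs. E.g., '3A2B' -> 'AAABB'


Expanding each <count><char> pair:
  1H -> 'H'
  8H -> 'HHHHHHHH'
  9C -> 'CCCCCCCCC'
  5F -> 'FFFFF'
  6H -> 'HHHHHH'
  9F -> 'FFFFFFFFF'

Decoded = HHHHHHHHHCCCCCCCCCFFFFFHHHHHHFFFFFFFFF


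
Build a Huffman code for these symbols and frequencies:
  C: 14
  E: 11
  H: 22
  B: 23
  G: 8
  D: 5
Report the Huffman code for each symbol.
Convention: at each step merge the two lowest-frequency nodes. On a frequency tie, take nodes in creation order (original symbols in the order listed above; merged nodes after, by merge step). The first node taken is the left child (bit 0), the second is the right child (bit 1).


Huffman tree construction:
Step 1: Merge D(5) + G(8) = 13
Step 2: Merge E(11) + (D+G)(13) = 24
Step 3: Merge C(14) + H(22) = 36
Step 4: Merge B(23) + (E+(D+G))(24) = 47
Step 5: Merge (C+H)(36) + (B+(E+(D+G)))(47) = 83
Read each symbol's code off the tree from the root (left child = 0, right child = 1).

Codes:
  C: 00 (length 2)
  E: 110 (length 3)
  H: 01 (length 2)
  B: 10 (length 2)
  G: 1111 (length 4)
  D: 1110 (length 4)
Average code length: 203/83 = 2.4458 bits/symbol


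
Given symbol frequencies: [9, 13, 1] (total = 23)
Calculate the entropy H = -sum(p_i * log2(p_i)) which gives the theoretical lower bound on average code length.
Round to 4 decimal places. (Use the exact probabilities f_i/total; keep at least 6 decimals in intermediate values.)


Per-symbol terms -p_i * log2(p_i) with p_i = f_i/23:
  p = 9/23 = 0.391304: log2(p) = -1.353637, -p*log2(p) = 0.529684
  p = 13/23 = 0.565217: log2(p) = -0.823122, -p*log2(p) = 0.465243
  p = 1/23 = 0.043478: log2(p) = -4.523562, -p*log2(p) = 0.196677
H = 0.529684 + 0.465243 + 0.196677 = 1.191604

H = 1.1916 bits/symbol


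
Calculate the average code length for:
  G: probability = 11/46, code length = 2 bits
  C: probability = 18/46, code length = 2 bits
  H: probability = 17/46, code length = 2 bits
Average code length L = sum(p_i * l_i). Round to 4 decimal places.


Weighted contributions p_i * l_i:
  G: (11/46) * 2 = 22/46
  C: (18/46) * 2 = 36/46
  H: (17/46) * 2 = 34/46
Sum = (22 + 36 + 34)/46 = 92/46

L = 92/46 = 2.0000 bits/symbol


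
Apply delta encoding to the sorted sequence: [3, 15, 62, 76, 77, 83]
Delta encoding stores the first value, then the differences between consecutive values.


First value: 3
Deltas:
  15 - 3 = 12
  62 - 15 = 47
  76 - 62 = 14
  77 - 76 = 1
  83 - 77 = 6


Delta encoded: [3, 12, 47, 14, 1, 6]


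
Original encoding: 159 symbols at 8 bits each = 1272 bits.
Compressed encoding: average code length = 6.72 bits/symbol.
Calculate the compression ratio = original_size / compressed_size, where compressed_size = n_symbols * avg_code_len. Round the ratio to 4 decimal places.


original_size = n_symbols * orig_bits = 159 * 8 = 1272 bits
compressed_size = n_symbols * avg_code_len = 159 * 6.72 = 1068.48 bits
ratio = original_size / compressed_size = 1272 / 1068.48 = 1.1905

Compression ratio = 1.1905


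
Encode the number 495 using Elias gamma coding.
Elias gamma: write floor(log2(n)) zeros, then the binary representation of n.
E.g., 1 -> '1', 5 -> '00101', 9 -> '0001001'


num_bits = floor(log2(495)) + 1 = 9
leading_zeros = num_bits - 1 = 8
binary(495) = 111101111

Elias gamma(495) = '00000000' + '111101111' = 00000000111101111 (17 bits)


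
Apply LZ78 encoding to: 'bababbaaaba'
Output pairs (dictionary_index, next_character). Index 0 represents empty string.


LZ78 encoding steps:
Dictionary: {0: ''}
Step 1: w='' (idx 0), next='b' -> output (0, 'b'), add 'b' as idx 1
Step 2: w='' (idx 0), next='a' -> output (0, 'a'), add 'a' as idx 2
Step 3: w='b' (idx 1), next='a' -> output (1, 'a'), add 'ba' as idx 3
Step 4: w='b' (idx 1), next='b' -> output (1, 'b'), add 'bb' as idx 4
Step 5: w='a' (idx 2), next='a' -> output (2, 'a'), add 'aa' as idx 5
Step 6: w='a' (idx 2), next='b' -> output (2, 'b'), add 'ab' as idx 6
Step 7: w='a' (idx 2), end of input -> output (2, '')


Encoded: [(0, 'b'), (0, 'a'), (1, 'a'), (1, 'b'), (2, 'a'), (2, 'b'), (2, '')]


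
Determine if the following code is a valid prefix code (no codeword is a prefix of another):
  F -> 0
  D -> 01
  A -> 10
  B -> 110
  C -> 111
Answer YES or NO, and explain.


Checking each pair (does one codeword prefix another?):
  F='0' vs D='01': prefix -- VIOLATION

NO -- this is NOT a valid prefix code. F (0) is a prefix of D (01).


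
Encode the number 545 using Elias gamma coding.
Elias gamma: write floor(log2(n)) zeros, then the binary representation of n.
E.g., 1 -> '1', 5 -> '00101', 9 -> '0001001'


num_bits = floor(log2(545)) + 1 = 10
leading_zeros = num_bits - 1 = 9
binary(545) = 1000100001

Elias gamma(545) = '000000000' + '1000100001' = 0000000001000100001 (19 bits)


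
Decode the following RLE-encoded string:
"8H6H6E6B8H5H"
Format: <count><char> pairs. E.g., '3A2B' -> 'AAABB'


Expanding each <count><char> pair:
  8H -> 'HHHHHHHH'
  6H -> 'HHHHHH'
  6E -> 'EEEEEE'
  6B -> 'BBBBBB'
  8H -> 'HHHHHHHH'
  5H -> 'HHHHH'

Decoded = HHHHHHHHHHHHHHEEEEEEBBBBBBHHHHHHHHHHHHH


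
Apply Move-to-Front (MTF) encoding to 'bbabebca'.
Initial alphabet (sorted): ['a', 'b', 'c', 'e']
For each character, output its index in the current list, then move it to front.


MTF encoding:
'b': index 1 in ['a', 'b', 'c', 'e'] -> ['b', 'a', 'c', 'e']
'b': index 0 in ['b', 'a', 'c', 'e'] -> ['b', 'a', 'c', 'e']
'a': index 1 in ['b', 'a', 'c', 'e'] -> ['a', 'b', 'c', 'e']
'b': index 1 in ['a', 'b', 'c', 'e'] -> ['b', 'a', 'c', 'e']
'e': index 3 in ['b', 'a', 'c', 'e'] -> ['e', 'b', 'a', 'c']
'b': index 1 in ['e', 'b', 'a', 'c'] -> ['b', 'e', 'a', 'c']
'c': index 3 in ['b', 'e', 'a', 'c'] -> ['c', 'b', 'e', 'a']
'a': index 3 in ['c', 'b', 'e', 'a'] -> ['a', 'c', 'b', 'e']


Output: [1, 0, 1, 1, 3, 1, 3, 3]


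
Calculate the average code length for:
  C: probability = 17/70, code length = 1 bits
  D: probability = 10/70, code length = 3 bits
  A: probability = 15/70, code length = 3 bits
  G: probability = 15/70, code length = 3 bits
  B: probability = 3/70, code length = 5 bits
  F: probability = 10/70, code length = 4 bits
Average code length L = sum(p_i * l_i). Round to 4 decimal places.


Weighted contributions p_i * l_i:
  C: (17/70) * 1 = 17/70
  D: (10/70) * 3 = 30/70
  A: (15/70) * 3 = 45/70
  G: (15/70) * 3 = 45/70
  B: (3/70) * 5 = 15/70
  F: (10/70) * 4 = 40/70
Sum = (17 + 30 + 45 + 45 + 15 + 40)/70 = 192/70

L = 192/70 = 2.7429 bits/symbol


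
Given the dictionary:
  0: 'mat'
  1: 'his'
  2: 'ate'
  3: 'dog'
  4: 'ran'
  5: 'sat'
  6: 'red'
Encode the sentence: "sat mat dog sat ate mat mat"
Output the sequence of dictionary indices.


Look up each word in the dictionary:
  'sat' -> 5
  'mat' -> 0
  'dog' -> 3
  'sat' -> 5
  'ate' -> 2
  'mat' -> 0
  'mat' -> 0

Encoded: [5, 0, 3, 5, 2, 0, 0]


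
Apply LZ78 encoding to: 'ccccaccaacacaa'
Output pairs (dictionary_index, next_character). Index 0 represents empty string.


LZ78 encoding steps:
Dictionary: {0: ''}
Step 1: w='' (idx 0), next='c' -> output (0, 'c'), add 'c' as idx 1
Step 2: w='c' (idx 1), next='c' -> output (1, 'c'), add 'cc' as idx 2
Step 3: w='c' (idx 1), next='a' -> output (1, 'a'), add 'ca' as idx 3
Step 4: w='cc' (idx 2), next='a' -> output (2, 'a'), add 'cca' as idx 4
Step 5: w='' (idx 0), next='a' -> output (0, 'a'), add 'a' as idx 5
Step 6: w='ca' (idx 3), next='c' -> output (3, 'c'), add 'cac' as idx 6
Step 7: w='a' (idx 5), next='a' -> output (5, 'a'), add 'aa' as idx 7


Encoded: [(0, 'c'), (1, 'c'), (1, 'a'), (2, 'a'), (0, 'a'), (3, 'c'), (5, 'a')]


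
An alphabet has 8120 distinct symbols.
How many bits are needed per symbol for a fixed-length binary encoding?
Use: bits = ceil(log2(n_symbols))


log2(8120) = 12.9873
Bracket: 2^12 = 4096 < 8120 <= 2^13 = 8192
So ceil(log2(8120)) = 13

bits = ceil(log2(8120)) = ceil(12.9873) = 13 bits


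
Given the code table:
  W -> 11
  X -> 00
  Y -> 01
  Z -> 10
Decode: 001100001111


Decoding:
00 -> X
11 -> W
00 -> X
00 -> X
11 -> W
11 -> W


Result: XWXXWW


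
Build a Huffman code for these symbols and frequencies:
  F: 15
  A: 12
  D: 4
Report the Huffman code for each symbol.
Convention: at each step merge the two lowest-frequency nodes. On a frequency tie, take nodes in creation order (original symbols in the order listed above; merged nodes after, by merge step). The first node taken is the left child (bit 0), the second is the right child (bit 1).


Huffman tree construction:
Step 1: Merge D(4) + A(12) = 16
Step 2: Merge F(15) + (D+A)(16) = 31
Read each symbol's code off the tree from the root (left child = 0, right child = 1).

Codes:
  F: 0 (length 1)
  A: 11 (length 2)
  D: 10 (length 2)
Average code length: 47/31 = 1.5161 bits/symbol


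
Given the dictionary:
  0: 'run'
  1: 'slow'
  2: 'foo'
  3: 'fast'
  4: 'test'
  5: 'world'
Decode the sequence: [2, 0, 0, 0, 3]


Look up each index in the dictionary:
  2 -> 'foo'
  0 -> 'run'
  0 -> 'run'
  0 -> 'run'
  3 -> 'fast'

Decoded: "foo run run run fast"


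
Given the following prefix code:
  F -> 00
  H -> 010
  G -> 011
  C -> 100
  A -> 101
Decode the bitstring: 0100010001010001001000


Decoding step by step:
Bits 010 -> H
Bits 00 -> F
Bits 100 -> C
Bits 010 -> H
Bits 100 -> C
Bits 010 -> H
Bits 010 -> H
Bits 00 -> F


Decoded message: HFCHCHHF


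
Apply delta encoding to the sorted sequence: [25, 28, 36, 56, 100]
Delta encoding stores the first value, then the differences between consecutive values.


First value: 25
Deltas:
  28 - 25 = 3
  36 - 28 = 8
  56 - 36 = 20
  100 - 56 = 44


Delta encoded: [25, 3, 8, 20, 44]


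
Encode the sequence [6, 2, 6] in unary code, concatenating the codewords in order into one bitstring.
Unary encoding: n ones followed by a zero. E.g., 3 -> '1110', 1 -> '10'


Encode each number as n ones followed by a terminating 0:
  6 -> 1111110 (7 bits)
  2 -> 110 (3 bits)
  6 -> 1111110 (7 bits)
Total length = 7 + 3 + 7 = 17 bits.

Unary([6, 2, 6]) = 11111101101111110 (17 bits)


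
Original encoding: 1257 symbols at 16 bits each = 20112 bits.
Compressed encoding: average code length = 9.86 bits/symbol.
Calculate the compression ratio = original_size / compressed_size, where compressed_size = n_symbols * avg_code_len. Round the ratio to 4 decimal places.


original_size = n_symbols * orig_bits = 1257 * 16 = 20112 bits
compressed_size = n_symbols * avg_code_len = 1257 * 9.86 = 12394.02 bits
ratio = original_size / compressed_size = 20112 / 12394.02 = 1.6227

Compression ratio = 1.6227


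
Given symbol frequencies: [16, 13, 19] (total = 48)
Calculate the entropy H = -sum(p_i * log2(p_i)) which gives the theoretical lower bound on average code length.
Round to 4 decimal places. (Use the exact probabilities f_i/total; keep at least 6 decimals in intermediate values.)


Per-symbol terms -p_i * log2(p_i) with p_i = f_i/48:
  p = 16/48 = 0.333333: log2(p) = -1.584963, -p*log2(p) = 0.528321
  p = 13/48 = 0.270833: log2(p) = -1.884523, -p*log2(p) = 0.510392
  p = 19/48 = 0.395833: log2(p) = -1.337035, -p*log2(p) = 0.529243
H = 0.528321 + 0.510392 + 0.529243 = 1.567956

H = 1.568 bits/symbol


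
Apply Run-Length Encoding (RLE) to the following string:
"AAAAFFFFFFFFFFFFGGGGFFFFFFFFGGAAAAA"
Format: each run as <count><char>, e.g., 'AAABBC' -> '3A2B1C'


Scanning runs left to right:
  i=0: run of 'A' x 4 -> '4A'
  i=4: run of 'F' x 12 -> '12F'
  i=16: run of 'G' x 4 -> '4G'
  i=20: run of 'F' x 8 -> '8F'
  i=28: run of 'G' x 2 -> '2G'
  i=30: run of 'A' x 5 -> '5A'

RLE = 4A12F4G8F2G5A


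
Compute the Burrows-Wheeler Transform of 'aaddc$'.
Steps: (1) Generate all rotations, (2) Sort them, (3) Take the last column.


Rotations (sorted):
  0: $aaddc -> last char: c
  1: aaddc$ -> last char: $
  2: addc$a -> last char: a
  3: c$aadd -> last char: d
  4: dc$aad -> last char: d
  5: ddc$aa -> last char: a


BWT = c$adda


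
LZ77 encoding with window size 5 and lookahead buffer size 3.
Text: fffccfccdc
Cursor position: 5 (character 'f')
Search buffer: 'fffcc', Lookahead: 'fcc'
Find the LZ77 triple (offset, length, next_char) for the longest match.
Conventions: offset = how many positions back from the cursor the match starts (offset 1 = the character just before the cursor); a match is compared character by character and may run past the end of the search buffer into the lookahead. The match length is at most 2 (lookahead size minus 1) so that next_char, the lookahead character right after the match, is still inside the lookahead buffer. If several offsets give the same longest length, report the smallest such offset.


Try each offset into the search buffer:
  offset=1 (pos 4, char 'c'): match length 0
  offset=2 (pos 3, char 'c'): match length 0
  offset=3 (pos 2, char 'f'): match length 2
  offset=4 (pos 1, char 'f'): match length 1
  offset=5 (pos 0, char 'f'): match length 1
Longest match has length 2 at offset 3.
next_char = character at position 5 + 2 = 7 -> 'c'

Best match: offset=3, length=2 (matching 'fc' starting at position 2)
LZ77 triple: (3, 2, 'c')


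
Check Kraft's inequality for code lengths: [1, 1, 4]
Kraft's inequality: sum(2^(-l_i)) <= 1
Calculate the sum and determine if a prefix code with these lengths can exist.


Sum = 2^(-1) + 2^(-1) + 2^(-4)
    = 0.5 + 0.5 + 0.0625
    = 17/16 = 1.0625
Since 1.0625 > 1, Kraft's inequality is NOT satisfied.
A prefix code with these lengths CANNOT exist.

Kraft sum = 1.0625. Not satisfied.


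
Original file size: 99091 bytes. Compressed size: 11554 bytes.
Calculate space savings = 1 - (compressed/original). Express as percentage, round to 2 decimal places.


ratio = compressed/original = 11554/99091 = 0.1166
savings = 1 - ratio = 1 - 0.1166 = 0.8834
as a percentage: 0.8834 * 100 = 88.34%

Space savings = 1 - 11554/99091 = 88.34%


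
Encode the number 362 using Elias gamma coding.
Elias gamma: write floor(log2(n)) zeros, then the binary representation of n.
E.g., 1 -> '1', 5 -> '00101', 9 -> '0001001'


num_bits = floor(log2(362)) + 1 = 9
leading_zeros = num_bits - 1 = 8
binary(362) = 101101010

Elias gamma(362) = '00000000' + '101101010' = 00000000101101010 (17 bits)


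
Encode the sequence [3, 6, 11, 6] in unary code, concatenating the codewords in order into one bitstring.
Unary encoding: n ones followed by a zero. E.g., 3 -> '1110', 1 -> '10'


Encode each number as n ones followed by a terminating 0:
  3 -> 1110 (4 bits)
  6 -> 1111110 (7 bits)
  11 -> 111111111110 (12 bits)
  6 -> 1111110 (7 bits)
Total length = 4 + 7 + 12 + 7 = 30 bits.

Unary([3, 6, 11, 6]) = 111011111101111111111101111110 (30 bits)


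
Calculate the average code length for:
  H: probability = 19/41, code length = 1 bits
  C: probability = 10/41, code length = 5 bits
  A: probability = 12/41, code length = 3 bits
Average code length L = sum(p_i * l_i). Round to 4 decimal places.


Weighted contributions p_i * l_i:
  H: (19/41) * 1 = 19/41
  C: (10/41) * 5 = 50/41
  A: (12/41) * 3 = 36/41
Sum = (19 + 50 + 36)/41 = 105/41

L = 105/41 = 2.5610 bits/symbol


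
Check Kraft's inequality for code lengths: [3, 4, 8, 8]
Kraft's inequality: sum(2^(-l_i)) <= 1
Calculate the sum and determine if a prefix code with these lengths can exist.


Sum = 2^(-3) + 2^(-4) + 2^(-8) + 2^(-8)
    = 0.125 + 0.0625 + 0.00390625 + 0.00390625
    = 50/256 = 0.1953125
Since 0.1953125 <= 1, Kraft's inequality IS satisfied.
A prefix code with these lengths CAN exist.

Kraft sum = 0.1953125. Satisfied.


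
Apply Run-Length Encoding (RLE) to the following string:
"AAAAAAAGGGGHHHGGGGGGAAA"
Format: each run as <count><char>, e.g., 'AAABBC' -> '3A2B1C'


Scanning runs left to right:
  i=0: run of 'A' x 7 -> '7A'
  i=7: run of 'G' x 4 -> '4G'
  i=11: run of 'H' x 3 -> '3H'
  i=14: run of 'G' x 6 -> '6G'
  i=20: run of 'A' x 3 -> '3A'

RLE = 7A4G3H6G3A


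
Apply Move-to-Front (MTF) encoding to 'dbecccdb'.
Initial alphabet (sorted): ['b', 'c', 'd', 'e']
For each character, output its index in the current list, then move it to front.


MTF encoding:
'd': index 2 in ['b', 'c', 'd', 'e'] -> ['d', 'b', 'c', 'e']
'b': index 1 in ['d', 'b', 'c', 'e'] -> ['b', 'd', 'c', 'e']
'e': index 3 in ['b', 'd', 'c', 'e'] -> ['e', 'b', 'd', 'c']
'c': index 3 in ['e', 'b', 'd', 'c'] -> ['c', 'e', 'b', 'd']
'c': index 0 in ['c', 'e', 'b', 'd'] -> ['c', 'e', 'b', 'd']
'c': index 0 in ['c', 'e', 'b', 'd'] -> ['c', 'e', 'b', 'd']
'd': index 3 in ['c', 'e', 'b', 'd'] -> ['d', 'c', 'e', 'b']
'b': index 3 in ['d', 'c', 'e', 'b'] -> ['b', 'd', 'c', 'e']


Output: [2, 1, 3, 3, 0, 0, 3, 3]
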